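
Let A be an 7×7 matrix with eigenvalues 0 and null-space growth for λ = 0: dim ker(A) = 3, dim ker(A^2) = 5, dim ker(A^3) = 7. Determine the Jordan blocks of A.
λ = 0: successive nullity increments [3, 2, 2] count blocks of size ≥ k; block sizes are [3, 3, 1].

Jordan blocks: (0, 3), (0, 3), (0, 1)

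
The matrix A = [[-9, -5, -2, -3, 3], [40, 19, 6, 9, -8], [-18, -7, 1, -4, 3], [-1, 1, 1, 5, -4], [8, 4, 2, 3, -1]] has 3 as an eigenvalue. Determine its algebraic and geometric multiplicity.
algebraic multiplicity 5, geometric multiplicity 2

The characteristic polynomial is (x - 3)^5, so the factor x - 3 appears with exponent 5: the algebraic multiplicity is 5.

rank(A - 3I) = 3, so the eigenspace has dimension 5 - 3 = 2: the geometric multiplicity is 2.

Since 2 < 5, A is not diagonalizable.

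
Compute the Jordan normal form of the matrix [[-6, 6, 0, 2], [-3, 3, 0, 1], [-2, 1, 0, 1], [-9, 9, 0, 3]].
J = [[0, 1, 0, 0], [0, 0, 0, 0], [0, 0, 0, 1], [0, 0, 0, 0]]

The characteristic polynomial is det(xI - A) = x^4, so the eigenvalues are 0 (algebraic multiplicity 4).

For λ = 0: rank(A) = 2, rank(A^2) = 0. The eigenspace has dimension 4 - 2 = 2, so there are 2 Jordan blocks; the rank sequence gives block sizes [2, 2].

Assembling the blocks gives the Jordan form J above.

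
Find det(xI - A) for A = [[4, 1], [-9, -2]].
xI - A = [[x - 4, -1], [9, x + 2]].

Expanding det(xI - A) along the first row:
det(xI - A) = + (x - 4)·det([[x + 2]]) - (-1)·det([[9]]).

Evaluating gives χ_A(x) = x^2 - 2x + 1 = (x - 1)^2.

χ_A(x) = (x - 1)^2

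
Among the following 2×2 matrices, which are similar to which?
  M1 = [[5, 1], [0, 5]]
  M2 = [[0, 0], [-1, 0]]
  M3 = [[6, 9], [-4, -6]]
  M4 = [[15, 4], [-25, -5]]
Characteristic polynomials: χ_{M1} = (x - 5)^2, χ_{M2} = x^2, χ_{M3} = x^2, χ_{M4} = (x - 5)^2.

{M1, M4}: invariant factors (x - 5)^2.

{M2, M3}: invariant factors x^2.

Matrices are similar if and only if their invariant-factor lists agree; the partition into similarity classes is {M1, M4}, {M2, M3}.

2 classes: {M1, M4}, {M2, M3}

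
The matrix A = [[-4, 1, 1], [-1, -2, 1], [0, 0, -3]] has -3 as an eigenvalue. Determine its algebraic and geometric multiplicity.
The characteristic polynomial is (x + 3)^3, so the factor x + 3 appears with exponent 3: the algebraic multiplicity is 3.

rank(A + 3I) = 1, so the eigenspace has dimension 3 - 1 = 2: the geometric multiplicity is 2.

Since 2 < 3, A is not diagonalizable.

algebraic multiplicity 3, geometric multiplicity 2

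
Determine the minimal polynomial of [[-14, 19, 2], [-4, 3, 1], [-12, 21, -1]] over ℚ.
m_A(x) = (x + 4)^3

The characteristic polynomial factors as (x + 4)^3. The minimal polynomial is ∏(x - λ)^{k_λ} where k_λ is the size of the largest Jordan block at λ.

For λ = -4: rank(A + 4I) = 2, and the largest Jordan block has size 3 (the smallest k with rank((A + 4I)^k) = rank((A + 4I)^(k+1))).

So m_A(x) = (x + 4)^3.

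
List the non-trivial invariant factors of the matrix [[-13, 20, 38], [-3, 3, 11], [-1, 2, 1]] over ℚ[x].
(x + 3)^3

The Jordan structure of A has elementary divisors (x + 3)^3. Arranging the block sizes at each eigenvalue in decreasing order and taking row products gives the invariant factors.

Invariant factors (smallest first, each dividing the next): (x + 3)^3.

Check: the last factor (x + 3)^3 is the minimal polynomial, and the product (x + 3)^3 is the characteristic polynomial.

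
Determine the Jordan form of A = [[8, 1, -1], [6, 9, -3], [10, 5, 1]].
The characteristic polynomial is det(xI - A) = (x - 6)^3, so the eigenvalues are 6 (algebraic multiplicity 3).

For λ = 6: rank(A - 6I) = 1, rank((A - 6I)^2) = 0. The eigenspace has dimension 3 - 1 = 2, so there are 2 Jordan blocks; the rank sequence gives block sizes [2, 1].

Assembling the blocks gives the Jordan form J above.

J = [[6, 1, 0], [0, 6, 0], [0, 0, 6]]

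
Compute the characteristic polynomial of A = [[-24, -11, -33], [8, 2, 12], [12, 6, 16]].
χ_A(x) = (x + 2)^3

xI - A = [[x + 24, 11, 33], [-8, x - 2, -12], [-12, -6, x - 16]].

Expanding det(xI - A) along the first row:
det(xI - A) = + (x + 24)·det([[x - 2, -12], [-6, x - 16]]) - (11)·det([[-8, -12], [-12, x - 16]]) + (33)·det([[-8, x - 2], [-12, -6]]).

Evaluating gives χ_A(x) = x^3 + 6x^2 + 12x + 8 = (x + 2)^3.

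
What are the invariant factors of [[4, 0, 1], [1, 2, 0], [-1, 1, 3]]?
(x - 3)^3

The Jordan structure of A has elementary divisors (x - 3)^3. Arranging the block sizes at each eigenvalue in decreasing order and taking row products gives the invariant factors.

Invariant factors (smallest first, each dividing the next): (x - 3)^3.

Check: the last factor (x - 3)^3 is the minimal polynomial, and the product (x - 3)^3 is the characteristic polynomial.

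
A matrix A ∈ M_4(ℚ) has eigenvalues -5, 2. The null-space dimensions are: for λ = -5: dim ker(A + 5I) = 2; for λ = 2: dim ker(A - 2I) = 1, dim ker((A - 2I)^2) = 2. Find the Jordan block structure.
λ = -5: successive nullity increments [2] count blocks of size ≥ k; block sizes are [1, 1].
λ = 2: successive nullity increments [1, 1] count blocks of size ≥ k; block sizes are [2].

Jordan blocks: (-5, 1), (-5, 1), (2, 2)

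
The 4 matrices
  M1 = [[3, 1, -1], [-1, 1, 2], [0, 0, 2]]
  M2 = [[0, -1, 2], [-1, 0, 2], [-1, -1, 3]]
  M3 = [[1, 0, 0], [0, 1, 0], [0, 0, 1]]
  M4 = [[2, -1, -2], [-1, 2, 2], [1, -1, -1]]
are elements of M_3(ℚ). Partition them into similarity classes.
3 classes: {M1}, {M2, M4}, {M3}

Characteristic polynomials: χ_{M1} = (x - 2)^3, χ_{M2} = (x - 1)^3, χ_{M3} = (x - 1)^3, χ_{M4} = (x - 1)^3.

{M1}: invariant factors (x - 2)^3.

{M2, M4}: invariant factors x - 1, (x - 1)^2.

{M3}: invariant factors x - 1, x - 1, x - 1.

Matrices are similar if and only if their invariant-factor lists agree; the partition into similarity classes is {M1}, {M2, M4}, {M3}.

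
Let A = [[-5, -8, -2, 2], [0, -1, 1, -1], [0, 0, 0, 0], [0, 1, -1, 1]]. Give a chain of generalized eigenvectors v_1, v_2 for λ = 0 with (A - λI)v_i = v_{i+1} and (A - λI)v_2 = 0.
v_1 = [[0, 0, 1, 0]]^T, v_2 = [[-2, 1, 0, -1]]^T

We seek v_1 ∈ ker(A^2) \ ker(A), then set v_{i+1} = A v_i.

One such chain is v_1 = [[0, 0, 1, 0]]^T, v_2 = [[-2, 1, 0, -1]]^T. Check: A v_2 = [[0, 0, 0, 0]]^T = 0.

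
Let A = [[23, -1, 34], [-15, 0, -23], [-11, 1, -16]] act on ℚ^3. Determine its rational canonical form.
The invariant factors of A (the non-unit diagonal entries of the Smith normal form of xI - A over ℚ[x]) are (x - 3)(x^2 - 4x + 2), each dividing the next. The characteristic polynomial is their product, (x - 3)(x^2 - 4x + 2).

The rational canonical form is the block-diagonal matrix of companion matrices C(f_i):
R = [[0, 0, 6], [1, 0, -14], [0, 1, 7]].

Note the characteristic polynomial does not split into linear factors over ℚ, so A has no Jordan form over ℚ; the rational canonical form exists over any field.

R = [[0, 0, 6], [1, 0, -14], [0, 1, 7]]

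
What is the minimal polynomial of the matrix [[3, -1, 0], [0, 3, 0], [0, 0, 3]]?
m_A(x) = (x - 3)^2

The characteristic polynomial factors as (x - 3)^3. The minimal polynomial is ∏(x - λ)^{k_λ} where k_λ is the size of the largest Jordan block at λ.

For λ = 3: rank(A - 3I) = 1, and the largest Jordan block has size 2 (the smallest k with rank((A - 3I)^k) = rank((A - 3I)^(k+1))).

So m_A(x) = (x - 3)^2.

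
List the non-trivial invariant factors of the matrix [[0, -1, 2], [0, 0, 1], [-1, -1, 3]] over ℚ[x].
The Jordan structure of A has elementary divisors (x - 1)^3. Arranging the block sizes at each eigenvalue in decreasing order and taking row products gives the invariant factors.

Invariant factors (smallest first, each dividing the next): (x - 1)^3.

Check: the last factor (x - 1)^3 is the minimal polynomial, and the product (x - 1)^3 is the characteristic polynomial.

(x - 1)^3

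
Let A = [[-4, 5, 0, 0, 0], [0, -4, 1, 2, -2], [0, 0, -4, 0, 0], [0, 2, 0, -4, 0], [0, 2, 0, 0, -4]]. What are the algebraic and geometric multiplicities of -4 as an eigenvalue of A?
algebraic multiplicity 5, geometric multiplicity 3

The characteristic polynomial is (x + 4)^5, so the factor x + 4 appears with exponent 5: the algebraic multiplicity is 5.

rank(A + 4I) = 2, so the eigenspace has dimension 5 - 2 = 3: the geometric multiplicity is 3.

Since 3 < 5, A is not diagonalizable.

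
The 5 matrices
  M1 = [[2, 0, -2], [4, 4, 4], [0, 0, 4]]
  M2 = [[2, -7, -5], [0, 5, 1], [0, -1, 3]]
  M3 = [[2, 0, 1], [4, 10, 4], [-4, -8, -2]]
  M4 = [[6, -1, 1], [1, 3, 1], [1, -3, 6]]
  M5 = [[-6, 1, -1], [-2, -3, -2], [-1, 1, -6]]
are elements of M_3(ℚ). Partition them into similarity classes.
4 classes: {M1}, {M2, M3}, {M4}, {M5}

Characteristic polynomials: χ_{M1} = (x - 4)^2(x - 2), χ_{M2} = (x - 4)^2(x - 2), χ_{M3} = (x - 4)^2(x - 2), χ_{M4} = (x - 5)^3, χ_{M5} = (x + 5)^3.

{M1}: invariant factors x - 4, (x - 4)(x - 2).

{M2, M3}: invariant factors (x - 4)^2(x - 2).

{M4}: invariant factors (x - 5)^3.

{M5}: invariant factors x + 5, (x + 5)^2.

Matrices are similar if and only if their invariant-factor lists agree; the partition into similarity classes is {M1}, {M2, M3}, {M4}, {M5}.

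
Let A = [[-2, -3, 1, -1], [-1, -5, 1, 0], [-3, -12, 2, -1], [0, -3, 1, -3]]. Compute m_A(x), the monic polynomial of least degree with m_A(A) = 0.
m_A(x) = (x + 2)^2

The characteristic polynomial factors as (x + 2)^4. The minimal polynomial is ∏(x - λ)^{k_λ} where k_λ is the size of the largest Jordan block at λ.

For λ = -2: rank(A + 2I) = 2, and the largest Jordan block has size 2 (the smallest k with rank((A + 2I)^k) = rank((A + 2I)^(k+1))).

So m_A(x) = (x + 2)^2.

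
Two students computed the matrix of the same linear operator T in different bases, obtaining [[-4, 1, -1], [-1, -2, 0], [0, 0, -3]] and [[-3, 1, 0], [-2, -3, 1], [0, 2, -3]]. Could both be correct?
Yes.

Two matrices over a field are similar if and only if they have the same invariant factors.

Both A and B have characteristic polynomial (x + 3)^3 and minimal polynomial (x + 3)^3. Computing further, both have invariant factors (x + 3)^3. Hence A and B are similar.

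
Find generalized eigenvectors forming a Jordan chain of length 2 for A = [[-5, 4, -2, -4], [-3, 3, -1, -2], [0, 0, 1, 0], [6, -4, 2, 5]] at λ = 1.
We seek v_1 ∈ ker((A - I)^2) \ ker(A - I), then set v_{i+1} = (A - I) v_i.

One such chain is v_1 = [[-2, 0, 1, 2]]^T, v_2 = [[2, 1, 0, -2]]^T. Check: (A - I) v_2 = [[0, 0, 0, 0]]^T = 0.

v_1 = [[-2, 0, 1, 2]]^T, v_2 = [[2, 1, 0, -2]]^T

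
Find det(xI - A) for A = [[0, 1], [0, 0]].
xI - A = [[x, -1], [0, x]].

Expanding det(xI - A) along the first row:
det(xI - A) = + (x)·det([[x]]) - (-1)·det([[0]]).

Evaluating gives χ_A(x) = x^2.

χ_A(x) = x^2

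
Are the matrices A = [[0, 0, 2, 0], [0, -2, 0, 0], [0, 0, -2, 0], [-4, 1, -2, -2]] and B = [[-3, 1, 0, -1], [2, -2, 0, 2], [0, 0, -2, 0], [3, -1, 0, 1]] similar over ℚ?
Yes.

Two matrices over a field are similar if and only if they have the same invariant factors.

Both A and B have characteristic polynomial x(x + 2)^3 and minimal polynomial x(x + 2)^2. Computing further, both have invariant factors x + 2, x(x + 2)^2. Hence A and B are similar.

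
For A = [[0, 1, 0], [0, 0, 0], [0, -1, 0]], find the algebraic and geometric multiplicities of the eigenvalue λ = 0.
The characteristic polynomial is x^3, so the factor x appears with exponent 3: the algebraic multiplicity is 3.

rank(A) = 1, so the eigenspace has dimension 3 - 1 = 2: the geometric multiplicity is 2.

Since 2 < 3, A is not diagonalizable.

algebraic multiplicity 3, geometric multiplicity 2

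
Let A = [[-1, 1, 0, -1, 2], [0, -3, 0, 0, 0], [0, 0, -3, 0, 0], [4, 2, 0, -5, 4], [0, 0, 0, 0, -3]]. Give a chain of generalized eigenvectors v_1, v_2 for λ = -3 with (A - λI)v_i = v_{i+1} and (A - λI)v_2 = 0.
We seek v_1 ∈ ker((A + 3I)^2) \ ker(A + 3I), then set v_{i+1} = (A + 3I) v_i.

One such chain is v_1 = [[0, 0, 0, -1, 0]]^T, v_2 = [[1, 0, 0, 2, 0]]^T. Check: (A + 3I) v_2 = [[0, 0, 0, 0, 0]]^T = 0.

v_1 = [[0, 0, 0, -1, 0]]^T, v_2 = [[1, 0, 0, 2, 0]]^T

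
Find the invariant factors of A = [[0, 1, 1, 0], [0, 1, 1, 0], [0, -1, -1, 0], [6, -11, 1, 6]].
x, x^2(x - 6)

The Jordan structure of A has elementary divisors x^2, x, (x - 6). Arranging the block sizes at each eigenvalue in decreasing order and taking row products gives the invariant factors.

Invariant factors (smallest first, each dividing the next): x, x^2(x - 6).

Check: the last factor x^2(x - 6) is the minimal polynomial, and the product x^3(x - 6) is the characteristic polynomial.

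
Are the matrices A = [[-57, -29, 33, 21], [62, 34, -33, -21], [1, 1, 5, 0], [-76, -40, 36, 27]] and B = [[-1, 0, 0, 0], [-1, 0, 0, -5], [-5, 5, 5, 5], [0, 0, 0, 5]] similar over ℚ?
No.

Both have characteristic polynomial x(x - 5)^2(x + 1), but the minimal polynomial of A is x(x - 5)^2(x + 1) while the minimal polynomial of B is x(x - 5)(x + 1). The minimal polynomial is a similarity invariant, so A and B are not similar.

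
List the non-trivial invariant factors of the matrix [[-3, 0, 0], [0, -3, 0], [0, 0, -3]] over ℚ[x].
The Jordan structure of A has elementary divisors (x + 3), (x + 3), (x + 3). Arranging the block sizes at each eigenvalue in decreasing order and taking row products gives the invariant factors.

Invariant factors (smallest first, each dividing the next): x + 3, x + 3, x + 3.

Check: the last factor x + 3 is the minimal polynomial, and the product (x + 3)^3 is the characteristic polynomial.

x + 3, x + 3, x + 3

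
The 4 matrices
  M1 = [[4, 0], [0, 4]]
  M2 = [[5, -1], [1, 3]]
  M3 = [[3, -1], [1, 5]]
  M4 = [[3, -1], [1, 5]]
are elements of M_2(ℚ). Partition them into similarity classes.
2 classes: {M1}, {M2, M3, M4}

Characteristic polynomials: χ_{M1} = (x - 4)^2, χ_{M2} = (x - 4)^2, χ_{M3} = (x - 4)^2, χ_{M4} = (x - 4)^2.

{M1}: invariant factors x - 4, x - 4.

{M2, M3, M4}: invariant factors (x - 4)^2.

Matrices are similar if and only if their invariant-factor lists agree; the partition into similarity classes is {M1}, {M2, M3, M4}.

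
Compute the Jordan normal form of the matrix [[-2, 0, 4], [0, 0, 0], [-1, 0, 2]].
J = [[0, 1, 0], [0, 0, 0], [0, 0, 0]]

The characteristic polynomial is det(xI - A) = x^3, so the eigenvalues are 0 (algebraic multiplicity 3).

For λ = 0: rank(A) = 1, rank(A^2) = 0. The eigenspace has dimension 3 - 1 = 2, so there are 2 Jordan blocks; the rank sequence gives block sizes [2, 1].

Assembling the blocks gives the Jordan form J above.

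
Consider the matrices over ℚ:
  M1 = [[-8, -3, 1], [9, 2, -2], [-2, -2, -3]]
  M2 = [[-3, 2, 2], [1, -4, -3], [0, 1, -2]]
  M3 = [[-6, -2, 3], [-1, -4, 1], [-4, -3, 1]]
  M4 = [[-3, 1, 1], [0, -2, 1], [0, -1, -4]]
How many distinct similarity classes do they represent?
2 classes: {M1, M2, M3}, {M4}

Characteristic polynomials: χ_{M1} = (x + 3)^3, χ_{M2} = (x + 3)^3, χ_{M3} = (x + 3)^3, χ_{M4} = (x + 3)^3.

{M1, M2, M3}: invariant factors (x + 3)^3.

{M4}: invariant factors x + 3, (x + 3)^2.

Matrices are similar if and only if their invariant-factor lists agree; the partition into similarity classes is {M1, M2, M3}, {M4}.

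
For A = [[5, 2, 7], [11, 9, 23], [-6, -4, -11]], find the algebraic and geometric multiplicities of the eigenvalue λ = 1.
algebraic multiplicity 3, geometric multiplicity 1

The characteristic polynomial is (x - 1)^3, so the factor x - 1 appears with exponent 3: the algebraic multiplicity is 3.

rank(A - I) = 2, so the eigenspace has dimension 3 - 2 = 1: the geometric multiplicity is 1.

Since 1 < 3, A is not diagonalizable.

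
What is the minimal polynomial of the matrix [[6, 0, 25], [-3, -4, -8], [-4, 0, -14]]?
m_A(x) = (x + 4)^3

The characteristic polynomial factors as (x + 4)^3. The minimal polynomial is ∏(x - λ)^{k_λ} where k_λ is the size of the largest Jordan block at λ.

For λ = -4: rank(A + 4I) = 2, and the largest Jordan block has size 3 (the smallest k with rank((A + 4I)^k) = rank((A + 4I)^(k+1))).

So m_A(x) = (x + 4)^3.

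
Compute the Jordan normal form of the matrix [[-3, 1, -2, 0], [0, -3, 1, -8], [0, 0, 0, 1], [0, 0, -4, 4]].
J = [[-3, 1, 0, 0], [0, -3, 0, 0], [0, 0, 2, 1], [0, 0, 0, 2]]

The characteristic polynomial is det(xI - A) = (x - 2)^2(x + 3)^2, so the eigenvalues are -3 (algebraic multiplicity 2), 2 (algebraic multiplicity 2).

For λ = -3: rank(A + 3I) = 3, rank((A + 3I)^2) = 2. The eigenspace has dimension 4 - 3 = 1, so there is 1 Jordan block; the rank sequence gives block sizes [2].

For λ = 2: rank(A - 2I) = 3, rank((A - 2I)^2) = 2. The eigenspace has dimension 4 - 3 = 1, so there is 1 Jordan block; the rank sequence gives block sizes [2].

Assembling the blocks gives the Jordan form J above.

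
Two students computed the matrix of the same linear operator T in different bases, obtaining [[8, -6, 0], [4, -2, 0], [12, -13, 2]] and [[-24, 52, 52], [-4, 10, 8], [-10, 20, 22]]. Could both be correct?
No.

Both have characteristic polynomial (x - 4)(x - 2)^2, but the minimal polynomial of A is (x - 4)(x - 2)^2 while the minimal polynomial of B is (x - 4)(x - 2). The minimal polynomial is a similarity invariant, so A and B are not similar.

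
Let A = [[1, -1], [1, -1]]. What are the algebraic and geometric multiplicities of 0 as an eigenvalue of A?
The characteristic polynomial is x^2, so the factor x appears with exponent 2: the algebraic multiplicity is 2.

rank(A) = 1, so the eigenspace has dimension 2 - 1 = 1: the geometric multiplicity is 1.

Since 1 < 2, A is not diagonalizable.

algebraic multiplicity 2, geometric multiplicity 1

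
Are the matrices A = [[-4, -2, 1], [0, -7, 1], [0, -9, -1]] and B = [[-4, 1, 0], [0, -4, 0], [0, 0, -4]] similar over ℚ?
Both have characteristic polynomial (x + 4)^3, but the minimal polynomial of A is (x + 4)^3 while the minimal polynomial of B is (x + 4)^2. The minimal polynomial is a similarity invariant, so A and B are not similar.

No.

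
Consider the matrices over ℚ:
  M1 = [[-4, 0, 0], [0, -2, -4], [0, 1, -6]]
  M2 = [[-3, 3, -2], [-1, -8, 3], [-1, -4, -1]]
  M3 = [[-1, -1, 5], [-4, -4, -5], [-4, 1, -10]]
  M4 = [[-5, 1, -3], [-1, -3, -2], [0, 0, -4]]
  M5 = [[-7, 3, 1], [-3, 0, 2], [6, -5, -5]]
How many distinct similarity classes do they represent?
3 classes: {M1}, {M2, M4, M5}, {M3}

Characteristic polynomials: χ_{M1} = (x + 4)^3, χ_{M2} = (x + 4)^3, χ_{M3} = (x + 5)^3, χ_{M4} = (x + 4)^3, χ_{M5} = (x + 4)^3.

{M1}: invariant factors x + 4, (x + 4)^2.

{M2, M4, M5}: invariant factors (x + 4)^3.

{M3}: invariant factors x + 5, (x + 5)^2.

Matrices are similar if and only if their invariant-factor lists agree; the partition into similarity classes is {M1}, {M2, M4, M5}, {M3}.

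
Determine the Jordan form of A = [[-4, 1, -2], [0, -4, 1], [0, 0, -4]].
J = [[-4, 1, 0], [0, -4, 1], [0, 0, -4]]

The characteristic polynomial is det(xI - A) = (x + 4)^3, so the eigenvalues are -4 (algebraic multiplicity 3).

For λ = -4: rank(A + 4I) = 2, rank((A + 4I)^2) = 1, rank((A + 4I)^3) = 0. The eigenspace has dimension 3 - 2 = 1, so there is 1 Jordan block; the rank sequence gives block sizes [3].

Assembling the blocks gives the Jordan form J above.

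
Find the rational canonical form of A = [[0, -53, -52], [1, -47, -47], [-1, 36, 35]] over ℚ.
R = [[0, 0, -64], [1, 0, -48], [0, 1, -12]]

The invariant factors of A (the non-unit diagonal entries of the Smith normal form of xI - A over ℚ[x]) are (x + 4)^3, each dividing the next. The characteristic polynomial is their product, (x + 4)^3.

The rational canonical form is the block-diagonal matrix of companion matrices C(f_i):
R = [[0, 0, -64], [1, 0, -48], [0, 1, -12]].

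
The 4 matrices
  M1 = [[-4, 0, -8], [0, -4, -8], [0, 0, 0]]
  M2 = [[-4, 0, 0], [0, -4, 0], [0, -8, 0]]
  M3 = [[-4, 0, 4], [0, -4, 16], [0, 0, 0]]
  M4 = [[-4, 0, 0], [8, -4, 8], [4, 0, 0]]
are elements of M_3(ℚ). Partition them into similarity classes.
1 class: {M1, M2, M3, M4}

Characteristic polynomials: χ_{M1} = x(x + 4)^2, χ_{M2} = x(x + 4)^2, χ_{M3} = x(x + 4)^2, χ_{M4} = x(x + 4)^2.

{M1, M2, M3, M4}: invariant factors x + 4, x(x + 4).

Matrices are similar if and only if their invariant-factor lists agree; the partition into similarity classes is {M1, M2, M3, M4}.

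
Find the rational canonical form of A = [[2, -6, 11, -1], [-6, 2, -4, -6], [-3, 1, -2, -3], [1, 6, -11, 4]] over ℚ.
The invariant factors of A (the non-unit diagonal entries of the Smith normal form of xI - A over ℚ[x]) are x - 3, x^2(x - 3), each dividing the next. The characteristic polynomial is their product, x^2(x - 3)^2.

The rational canonical form is the block-diagonal matrix of companion matrices C(f_i):
R = [[3, 0, 0, 0], [0, 0, 0, 0], [0, 1, 0, 0], [0, 0, 1, 3]].

R = [[3, 0, 0, 0], [0, 0, 0, 0], [0, 1, 0, 0], [0, 0, 1, 3]]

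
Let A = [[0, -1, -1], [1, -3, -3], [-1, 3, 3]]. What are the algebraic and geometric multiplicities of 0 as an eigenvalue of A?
The characteristic polynomial is x^3, so the factor x appears with exponent 3: the algebraic multiplicity is 3.

rank(A) = 2, so the eigenspace has dimension 3 - 2 = 1: the geometric multiplicity is 1.

Since 1 < 3, A is not diagonalizable.

algebraic multiplicity 3, geometric multiplicity 1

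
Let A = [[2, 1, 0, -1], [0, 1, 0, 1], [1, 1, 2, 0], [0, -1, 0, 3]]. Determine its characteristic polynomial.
χ_A(x) = (x - 2)^4

xI - A = [[x - 2, -1, 0, 1], [0, x - 1, 0, -1], [-1, -1, x - 2, 0], [0, 1, 0, x - 3]].

Expanding det(xI - A) along the first row:
det(xI - A) = + (x - 2)·det([[x - 1, 0, -1], [-1, x - 2, 0], [1, 0, x - 3]]) - (-1)·det([[0, 0, -1], [-1, x - 2, 0], [0, 0, x - 3]]) + (0)·det([[0, x - 1, -1], [-1, -1, 0], [0, 1, x - 3]]) - (1)·det([[0, x - 1, 0], [-1, -1, x - 2], [0, 1, 0]]).

Evaluating gives χ_A(x) = x^4 - 8x^3 + 24x^2 - 32x + 16 = (x - 2)^4.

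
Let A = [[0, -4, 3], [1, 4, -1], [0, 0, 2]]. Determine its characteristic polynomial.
xI - A = [[x, 4, -3], [-1, x - 4, 1], [0, 0, x - 2]].

Expanding det(xI - A) along the first row:
det(xI - A) = + (x)·det([[x - 4, 1], [0, x - 2]]) - (4)·det([[-1, 1], [0, x - 2]]) + (-3)·det([[-1, x - 4], [0, 0]]).

Evaluating gives χ_A(x) = x^3 - 6x^2 + 12x - 8 = (x - 2)^3.

χ_A(x) = (x - 2)^3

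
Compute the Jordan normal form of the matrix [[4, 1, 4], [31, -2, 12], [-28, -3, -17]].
The characteristic polynomial is det(xI - A) = (x + 5)^3, so the eigenvalues are -5 (algebraic multiplicity 3).

For λ = -5: rank(A + 5I) = 2, rank((A + 5I)^2) = 1, rank((A + 5I)^3) = 0. The eigenspace has dimension 3 - 2 = 1, so there is 1 Jordan block; the rank sequence gives block sizes [3].

Assembling the blocks gives the Jordan form J above.

J = [[-5, 1, 0], [0, -5, 1], [0, 0, -5]]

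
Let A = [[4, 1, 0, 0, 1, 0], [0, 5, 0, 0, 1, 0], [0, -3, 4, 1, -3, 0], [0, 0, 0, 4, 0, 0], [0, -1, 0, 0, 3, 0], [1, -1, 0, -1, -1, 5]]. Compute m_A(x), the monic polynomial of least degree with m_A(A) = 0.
m_A(x) = (x - 5)(x - 4)^2

The characteristic polynomial factors as (x - 5)(x - 4)^5. The minimal polynomial is ∏(x - λ)^{k_λ} where k_λ is the size of the largest Jordan block at λ.

For λ = 4: rank(A - 4I) = 3, and the largest Jordan block has size 2 (the smallest k with rank((A - 4I)^k) = rank((A - 4I)^(k+1))).
For λ = 5: rank(A - 5I) = 5, and the largest Jordan block has size 1 (the smallest k with rank((A - 5I)^k) = rank((A - 5I)^(k+1))).

So m_A(x) = (x - 5)(x - 4)^2.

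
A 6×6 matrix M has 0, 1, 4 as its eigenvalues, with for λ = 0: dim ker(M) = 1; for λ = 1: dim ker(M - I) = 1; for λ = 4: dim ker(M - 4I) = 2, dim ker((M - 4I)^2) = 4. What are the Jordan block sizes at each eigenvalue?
λ = 0: successive nullity increments [1] count blocks of size ≥ k; block sizes are [1].
λ = 1: successive nullity increments [1] count blocks of size ≥ k; block sizes are [1].
λ = 4: successive nullity increments [2, 2] count blocks of size ≥ k; block sizes are [2, 2].

Jordan blocks: (0, 1), (1, 1), (4, 2), (4, 2)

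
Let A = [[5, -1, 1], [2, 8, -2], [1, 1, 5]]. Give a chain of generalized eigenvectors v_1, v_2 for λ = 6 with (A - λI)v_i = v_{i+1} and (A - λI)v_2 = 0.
We seek v_1 ∈ ker((A - 6I)^2) \ ker(A - 6I), then set v_{i+1} = (A - 6I) v_i.

One such chain is v_1 = [[0, 1, 0]]^T, v_2 = [[-1, 2, 1]]^T. Check: (A - 6I) v_2 = [[0, 0, 0]]^T = 0.

v_1 = [[0, 1, 0]]^T, v_2 = [[-1, 2, 1]]^T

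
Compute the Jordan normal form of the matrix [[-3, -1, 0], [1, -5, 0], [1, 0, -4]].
J = [[-4, 1, 0], [0, -4, 1], [0, 0, -4]]

The characteristic polynomial is det(xI - A) = (x + 4)^3, so the eigenvalues are -4 (algebraic multiplicity 3).

For λ = -4: rank(A + 4I) = 2, rank((A + 4I)^2) = 1, rank((A + 4I)^3) = 0. The eigenspace has dimension 3 - 2 = 1, so there is 1 Jordan block; the rank sequence gives block sizes [3].

Assembling the blocks gives the Jordan form J above.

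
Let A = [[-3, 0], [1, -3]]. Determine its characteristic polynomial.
χ_A(x) = (x + 3)^2

xI - A = [[x + 3, 0], [-1, x + 3]].

Expanding det(xI - A) along the first row:
det(xI - A) = + (x + 3)·det([[x + 3]]) - (0)·det([[-1]]).

Evaluating gives χ_A(x) = x^2 + 6x + 9 = (x + 3)^2.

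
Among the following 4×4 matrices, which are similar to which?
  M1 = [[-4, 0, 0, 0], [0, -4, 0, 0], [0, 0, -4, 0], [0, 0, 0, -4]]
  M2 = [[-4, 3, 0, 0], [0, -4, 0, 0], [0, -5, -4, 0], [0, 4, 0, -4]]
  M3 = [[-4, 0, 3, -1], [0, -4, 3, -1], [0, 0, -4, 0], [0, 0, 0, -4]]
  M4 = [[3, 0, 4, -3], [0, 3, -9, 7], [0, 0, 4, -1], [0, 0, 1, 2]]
Characteristic polynomials: χ_{M1} = (x + 4)^4, χ_{M2} = (x + 4)^4, χ_{M3} = (x + 4)^4, χ_{M4} = (x - 3)^4.

{M1}: invariant factors x + 4, x + 4, x + 4, x + 4.

{M2, M3}: invariant factors x + 4, x + 4, (x + 4)^2.

{M4}: invariant factors x - 3, (x - 3)^3.

Matrices are similar if and only if their invariant-factor lists agree; the partition into similarity classes is {M1}, {M2, M3}, {M4}.

3 classes: {M1}, {M2, M3}, {M4}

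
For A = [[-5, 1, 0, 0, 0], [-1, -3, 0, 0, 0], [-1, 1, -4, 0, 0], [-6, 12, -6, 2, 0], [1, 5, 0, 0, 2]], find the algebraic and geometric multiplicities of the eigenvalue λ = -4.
The characteristic polynomial is (x - 2)^2(x + 4)^3, so the factor x + 4 appears with exponent 3: the algebraic multiplicity is 3.

rank(A + 4I) = 3, so the eigenspace has dimension 5 - 3 = 2: the geometric multiplicity is 2.

Since 2 < 3, A is not diagonalizable.

algebraic multiplicity 3, geometric multiplicity 2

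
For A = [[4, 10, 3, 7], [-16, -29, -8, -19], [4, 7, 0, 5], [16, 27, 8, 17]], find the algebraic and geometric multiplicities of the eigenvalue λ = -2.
algebraic multiplicity 4, geometric multiplicity 2

The characteristic polynomial is (x + 2)^4, so the factor x + 2 appears with exponent 4: the algebraic multiplicity is 4.

rank(A + 2I) = 2, so the eigenspace has dimension 4 - 2 = 2: the geometric multiplicity is 2.

Since 2 < 4, A is not diagonalizable.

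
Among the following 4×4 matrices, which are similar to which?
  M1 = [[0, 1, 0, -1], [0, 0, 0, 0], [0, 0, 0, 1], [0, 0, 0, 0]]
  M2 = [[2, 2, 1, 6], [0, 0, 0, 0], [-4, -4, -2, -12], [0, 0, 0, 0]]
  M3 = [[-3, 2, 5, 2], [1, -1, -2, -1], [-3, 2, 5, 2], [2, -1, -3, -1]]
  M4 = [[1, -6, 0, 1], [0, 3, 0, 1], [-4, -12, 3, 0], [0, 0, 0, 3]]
3 classes: {M1, M3}, {M2}, {M4}

Characteristic polynomials: χ_{M1} = x^4, χ_{M2} = x^4, χ_{M3} = x^4, χ_{M4} = (x - 3)^3(x - 1).

{M1, M3}: invariant factors x^2, x^2.

{M2}: invariant factors x, x, x^2.

{M4}: invariant factors x - 3, (x - 3)^2(x - 1).

Matrices are similar if and only if their invariant-factor lists agree; the partition into similarity classes is {M1, M3}, {M2}, {M4}.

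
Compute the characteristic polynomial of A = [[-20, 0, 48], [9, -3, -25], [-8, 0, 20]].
χ_A(x) = (x - 4)(x + 3)(x + 4)

xI - A = [[x + 20, 0, -48], [-9, x + 3, 25], [8, 0, x - 20]].

Expanding det(xI - A) along the first row:
det(xI - A) = + (x + 20)·det([[x + 3, 25], [0, x - 20]]) - (0)·det([[-9, 25], [8, x - 20]]) + (-48)·det([[-9, x + 3], [8, 0]]).

Evaluating gives χ_A(x) = x^3 + 3x^2 - 16x - 48 = (x - 4)(x + 3)(x + 4).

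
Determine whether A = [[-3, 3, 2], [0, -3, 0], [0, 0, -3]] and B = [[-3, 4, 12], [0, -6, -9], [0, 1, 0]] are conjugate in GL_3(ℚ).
Two matrices over a field are similar if and only if they have the same invariant factors.

Both A and B have characteristic polynomial (x + 3)^3 and minimal polynomial (x + 3)^2. Computing further, both have invariant factors x + 3, (x + 3)^2. Hence A and B are similar.

Yes.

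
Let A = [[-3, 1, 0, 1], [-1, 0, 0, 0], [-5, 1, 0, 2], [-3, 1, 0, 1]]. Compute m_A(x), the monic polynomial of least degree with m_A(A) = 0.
The characteristic polynomial factors as x^2(x + 1)^2. The minimal polynomial is ∏(x - λ)^{k_λ} where k_λ is the size of the largest Jordan block at λ.

For λ = -1: rank(A + I) = 3, and the largest Jordan block has size 2 (the smallest k with rank((A + I)^k) = rank((A + I)^(k+1))).
For λ = 0: rank(A) = 3, and the largest Jordan block has size 2 (the smallest k with rank(A^k) = rank(A^(k+1))).

So m_A(x) = x^2(x + 1)^2.

m_A(x) = x^2(x + 1)^2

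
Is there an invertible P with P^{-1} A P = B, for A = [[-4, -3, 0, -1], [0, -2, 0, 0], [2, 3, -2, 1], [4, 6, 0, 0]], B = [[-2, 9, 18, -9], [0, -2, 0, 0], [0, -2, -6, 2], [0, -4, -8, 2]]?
Yes.

Two matrices over a field are similar if and only if they have the same invariant factors.

Both A and B have characteristic polynomial (x + 2)^4 and minimal polynomial (x + 2)^2. Computing further, both have invariant factors x + 2, x + 2, (x + 2)^2. Hence A and B are similar.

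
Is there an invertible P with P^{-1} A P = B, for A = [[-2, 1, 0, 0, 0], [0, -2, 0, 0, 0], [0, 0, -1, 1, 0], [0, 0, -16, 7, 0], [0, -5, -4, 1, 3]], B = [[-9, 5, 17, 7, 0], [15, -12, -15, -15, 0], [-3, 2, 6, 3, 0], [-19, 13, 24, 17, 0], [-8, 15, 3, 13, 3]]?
Two matrices over a field are similar if and only if they have the same invariant factors.

Both A and B have characteristic polynomial (x - 3)^3(x + 2)^2 and minimal polynomial (x - 3)^2(x + 2)^2. Computing further, both have invariant factors x - 3, (x - 3)^2(x + 2)^2. Hence A and B are similar.

Yes.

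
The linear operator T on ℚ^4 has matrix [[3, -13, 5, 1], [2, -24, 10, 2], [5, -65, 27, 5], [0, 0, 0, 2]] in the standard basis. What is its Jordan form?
The characteristic polynomial is det(xI - A) = (x - 2)^4, so the eigenvalues are 2 (algebraic multiplicity 4).

For λ = 2: rank(A - 2I) = 1, rank((A - 2I)^2) = 0. The eigenspace has dimension 4 - 1 = 3, so there are 3 Jordan blocks; the rank sequence gives block sizes [2, 1, 1].

Assembling the blocks gives the Jordan form J above.

J = [[2, 1, 0, 0], [0, 2, 0, 0], [0, 0, 2, 0], [0, 0, 0, 2]]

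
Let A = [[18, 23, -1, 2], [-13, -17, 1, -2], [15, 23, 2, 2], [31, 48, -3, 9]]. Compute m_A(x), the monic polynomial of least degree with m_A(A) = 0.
m_A(x) = (x - 3)^3

The characteristic polynomial factors as (x - 3)^4. The minimal polynomial is ∏(x - λ)^{k_λ} where k_λ is the size of the largest Jordan block at λ.

For λ = 3: rank(A - 3I) = 2, and the largest Jordan block has size 3 (the smallest k with rank((A - 3I)^k) = rank((A - 3I)^(k+1))).

So m_A(x) = (x - 3)^3.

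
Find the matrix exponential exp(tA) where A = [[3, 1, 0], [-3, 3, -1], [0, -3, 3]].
A has Jordan form J = [[3, 1, 0], [0, 3, 1], [0, 0, 3]] with A = PJP^{-1}, so e^{tA} = P e^{tJ} P^{-1}.

For a Jordan block J_k(λ), e^{tJ_k(λ)} = e^{λt} · (I + tN + t^2 N^2/2! + ... + t^{k-1} N^{k-1}/(k-1)!) where N is the nilpotent superdiagonal part.

Assembling the blocks and conjugating back gives the entries of e^{tA} as shown above.

e^{tA} = [[(2 - 3*t^2)*e^{3*t}/2, t*e^{3*t}, -t^2*e^{3*t}/2], [-3*t*e^{3*t}, e^{3*t}, -t*e^{3*t}], [9*t^2*e^{3*t}/2, -3*t*e^{3*t}, (3*t^2 + 2)*e^{3*t}/2]]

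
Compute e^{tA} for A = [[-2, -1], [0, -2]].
A has Jordan form J = [[-2, 1], [0, -2]] with A = PJP^{-1}, so e^{tA} = P e^{tJ} P^{-1}.

For a Jordan block J_k(λ), e^{tJ_k(λ)} = e^{λt} · (I + tN + t^2 N^2/2! + ... + t^{k-1} N^{k-1}/(k-1)!) where N is the nilpotent superdiagonal part.

Assembling the blocks and conjugating back gives the entries of e^{tA} as shown above.

e^{tA} = [[e^{-2*t}, -t*e^{-2*t}], [0, e^{-2*t}]]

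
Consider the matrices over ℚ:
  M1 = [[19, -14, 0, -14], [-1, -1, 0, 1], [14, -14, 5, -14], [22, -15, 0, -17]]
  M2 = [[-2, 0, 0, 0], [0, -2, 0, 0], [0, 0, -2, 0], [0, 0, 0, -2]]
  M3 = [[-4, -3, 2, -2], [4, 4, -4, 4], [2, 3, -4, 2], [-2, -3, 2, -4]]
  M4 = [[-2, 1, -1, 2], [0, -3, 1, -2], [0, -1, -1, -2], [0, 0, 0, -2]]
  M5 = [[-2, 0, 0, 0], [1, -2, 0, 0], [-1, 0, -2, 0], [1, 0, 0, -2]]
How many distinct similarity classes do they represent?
Characteristic polynomials: χ_{M1} = (x - 5)^2(x + 2)^2, χ_{M2} = (x + 2)^4, χ_{M3} = (x + 2)^4, χ_{M4} = (x + 2)^4, χ_{M5} = (x + 2)^4.

{M1}: invariant factors x - 5, (x - 5)(x + 2)^2.

{M2}: invariant factors x + 2, x + 2, x + 2, x + 2.

{M3, M4, M5}: invariant factors x + 2, x + 2, (x + 2)^2.

Matrices are similar if and only if their invariant-factor lists agree; the partition into similarity classes is {M1}, {M2}, {M3, M4, M5}.

3 classes: {M1}, {M2}, {M3, M4, M5}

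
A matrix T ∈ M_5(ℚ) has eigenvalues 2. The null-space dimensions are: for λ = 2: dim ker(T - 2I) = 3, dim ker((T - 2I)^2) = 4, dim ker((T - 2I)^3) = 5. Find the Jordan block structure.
λ = 2: successive nullity increments [3, 1, 1] count blocks of size ≥ k; block sizes are [3, 1, 1].

Jordan blocks: (2, 3), (2, 1), (2, 1)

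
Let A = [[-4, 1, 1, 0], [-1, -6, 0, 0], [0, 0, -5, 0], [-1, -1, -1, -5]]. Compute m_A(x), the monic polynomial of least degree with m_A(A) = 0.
m_A(x) = (x + 5)^3

The characteristic polynomial factors as (x + 5)^4. The minimal polynomial is ∏(x - λ)^{k_λ} where k_λ is the size of the largest Jordan block at λ.

For λ = -5: rank(A + 5I) = 2, and the largest Jordan block has size 3 (the smallest k with rank((A + 5I)^k) = rank((A + 5I)^(k+1))).

So m_A(x) = (x + 5)^3.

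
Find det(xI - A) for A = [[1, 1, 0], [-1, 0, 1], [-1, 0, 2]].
xI - A = [[x - 1, -1, 0], [1, x, -1], [1, 0, x - 2]].

Expanding det(xI - A) along the first row:
det(xI - A) = + (x - 1)·det([[x, -1], [0, x - 2]]) - (-1)·det([[1, -1], [1, x - 2]]) + (0)·det([[1, x], [1, 0]]).

Evaluating gives χ_A(x) = x^3 - 3x^2 + 3x - 1 = (x - 1)^3.

χ_A(x) = (x - 1)^3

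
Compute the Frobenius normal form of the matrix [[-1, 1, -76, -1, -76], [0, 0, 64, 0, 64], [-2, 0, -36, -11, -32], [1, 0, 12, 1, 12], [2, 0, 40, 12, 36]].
R = [[-4, 0, 0, 0, 0], [0, 0, 0, 0, 64], [0, 1, 0, 0, -64], [0, 0, 1, 0, 12], [0, 0, 0, 1, 4]]

The invariant factors of A (the non-unit diagonal entries of the Smith normal form of xI - A over ℚ[x]) are x + 4, (x - 4)(x - 2)^2(x + 4), each dividing the next. The characteristic polynomial is their product, (x - 4)(x - 2)^2(x + 4)^2.

The rational canonical form is the block-diagonal matrix of companion matrices C(f_i):
R = [[-4, 0, 0, 0, 0], [0, 0, 0, 0, 64], [0, 1, 0, 0, -64], [0, 0, 1, 0, 12], [0, 0, 0, 1, 4]].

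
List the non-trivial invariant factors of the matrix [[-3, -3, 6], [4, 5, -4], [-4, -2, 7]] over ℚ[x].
The Jordan structure of A has elementary divisors (x - 3)^2, (x - 3). Arranging the block sizes at each eigenvalue in decreasing order and taking row products gives the invariant factors.

Invariant factors (smallest first, each dividing the next): x - 3, (x - 3)^2.

Check: the last factor (x - 3)^2 is the minimal polynomial, and the product (x - 3)^3 is the characteristic polynomial.

x - 3, (x - 3)^2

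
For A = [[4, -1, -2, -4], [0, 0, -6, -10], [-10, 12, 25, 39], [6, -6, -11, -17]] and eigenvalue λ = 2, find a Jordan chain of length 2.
v_1 = [[0, 1, 1, -1]]^T, v_2 = [[1, 2, -4, 2]]^T

We seek v_1 ∈ ker((A - 2I)^2) \ ker(A - 2I), then set v_{i+1} = (A - 2I) v_i.

One such chain is v_1 = [[0, 1, 1, -1]]^T, v_2 = [[1, 2, -4, 2]]^T. Check: (A - 2I) v_2 = [[0, 0, 0, 0]]^T = 0.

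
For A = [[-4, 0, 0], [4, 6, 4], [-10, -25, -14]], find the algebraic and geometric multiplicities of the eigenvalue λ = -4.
The characteristic polynomial is (x + 4)^3, so the factor x + 4 appears with exponent 3: the algebraic multiplicity is 3.

rank(A + 4I) = 1, so the eigenspace has dimension 3 - 1 = 2: the geometric multiplicity is 2.

Since 2 < 3, A is not diagonalizable.

algebraic multiplicity 3, geometric multiplicity 2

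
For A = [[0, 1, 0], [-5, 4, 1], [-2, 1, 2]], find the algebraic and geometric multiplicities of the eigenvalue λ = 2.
The characteristic polynomial is (x - 2)^3, so the factor x - 2 appears with exponent 3: the algebraic multiplicity is 3.

rank(A - 2I) = 2, so the eigenspace has dimension 3 - 2 = 1: the geometric multiplicity is 1.

Since 1 < 3, A is not diagonalizable.

algebraic multiplicity 3, geometric multiplicity 1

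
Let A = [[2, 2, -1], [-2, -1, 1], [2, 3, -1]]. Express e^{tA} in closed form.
A has Jordan form J = [[0, 1, 0], [0, 0, 1], [0, 0, 0]] with A = PJP^{-1}, so e^{tA} = P e^{tJ} P^{-1}.

For a Jordan block J_k(λ), e^{tJ_k(λ)} = e^{λt} · (I + tN + t^2 N^2/2! + ... + t^{k-1} N^{k-1}/(k-1)!) where N is the nilpotent superdiagonal part.

Assembling the blocks and conjugating back gives the entries of e^{tA} as shown above.

e^{tA} = [[-t^2 + 2*t + 1, t*(4 - t)/2, t*(t - 2)/2], [-2*t, 1 - t, t], [2*t*(1 - t), t*(3 - t), t^2 - t + 1]]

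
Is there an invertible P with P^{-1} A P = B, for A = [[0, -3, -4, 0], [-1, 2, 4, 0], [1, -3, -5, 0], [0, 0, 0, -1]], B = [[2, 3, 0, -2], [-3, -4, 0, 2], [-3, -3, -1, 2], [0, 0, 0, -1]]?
Two matrices over a field are similar if and only if they have the same invariant factors.

Both A and B have characteristic polynomial (x + 1)^4 and minimal polynomial (x + 1)^2. Computing further, both have invariant factors x + 1, x + 1, (x + 1)^2. Hence A and B are similar.

Yes.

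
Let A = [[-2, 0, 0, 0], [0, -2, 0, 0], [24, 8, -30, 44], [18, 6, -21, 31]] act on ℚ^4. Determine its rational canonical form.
R = [[-2, 0, 0, 0], [0, -2, 0, 0], [0, 0, 0, 6], [0, 0, 1, 1]]

The invariant factors of A (the non-unit diagonal entries of the Smith normal form of xI - A over ℚ[x]) are x + 2, x + 2, (x - 3)(x + 2), each dividing the next. The characteristic polynomial is their product, (x - 3)(x + 2)^3.

The rational canonical form is the block-diagonal matrix of companion matrices C(f_i):
R = [[-2, 0, 0, 0], [0, -2, 0, 0], [0, 0, 0, 6], [0, 0, 1, 1]].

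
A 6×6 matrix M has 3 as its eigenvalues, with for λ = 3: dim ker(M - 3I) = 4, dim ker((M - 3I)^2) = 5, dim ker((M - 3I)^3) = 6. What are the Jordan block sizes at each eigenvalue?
λ = 3: successive nullity increments [4, 1, 1] count blocks of size ≥ k; block sizes are [3, 1, 1, 1].

Jordan blocks: (3, 3), (3, 1), (3, 1), (3, 1)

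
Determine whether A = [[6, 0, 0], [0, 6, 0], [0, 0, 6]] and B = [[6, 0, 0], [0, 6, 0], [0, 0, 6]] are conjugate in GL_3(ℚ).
Yes.

Two matrices over a field are similar if and only if they have the same invariant factors.

Both A and B have characteristic polynomial (x - 6)^3 and minimal polynomial x - 6. Computing further, both have invariant factors x - 6, x - 6, x - 6. Hence A and B are similar.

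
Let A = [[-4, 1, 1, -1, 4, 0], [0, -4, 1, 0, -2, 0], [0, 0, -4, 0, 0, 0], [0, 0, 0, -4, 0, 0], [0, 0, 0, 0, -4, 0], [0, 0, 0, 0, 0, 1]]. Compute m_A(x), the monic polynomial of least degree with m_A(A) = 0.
The characteristic polynomial factors as (x - 1)(x + 4)^5. The minimal polynomial is ∏(x - λ)^{k_λ} where k_λ is the size of the largest Jordan block at λ.

For λ = -4: rank(A + 4I) = 3, and the largest Jordan block has size 3 (the smallest k with rank((A + 4I)^k) = rank((A + 4I)^(k+1))).
For λ = 1: rank(A - I) = 5, and the largest Jordan block has size 1 (the smallest k with rank((A - I)^k) = rank((A - I)^(k+1))).

So m_A(x) = (x - 1)(x + 4)^3.

m_A(x) = (x - 1)(x + 4)^3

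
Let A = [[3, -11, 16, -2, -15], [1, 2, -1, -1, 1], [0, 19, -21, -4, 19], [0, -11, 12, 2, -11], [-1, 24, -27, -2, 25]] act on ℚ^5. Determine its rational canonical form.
R = [[0, 1, 0, 0, 0], [1, 4, 0, 0, 0], [0, 0, 0, 0, -3], [0, 0, 1, 0, -11], [0, 0, 0, 1, 7]]

The invariant factors of A (the non-unit diagonal entries of the Smith normal form of xI - A over ℚ[x]) are x^2 - 4x - 1, (x - 3)(x^2 - 4x - 1), each dividing the next. The characteristic polynomial is their product, (x - 3)(x^2 - 4x - 1)^2.

The rational canonical form is the block-diagonal matrix of companion matrices C(f_i):
R = [[0, 1, 0, 0, 0], [1, 4, 0, 0, 0], [0, 0, 0, 0, -3], [0, 0, 1, 0, -11], [0, 0, 0, 1, 7]].

Note the characteristic polynomial does not split into linear factors over ℚ, so A has no Jordan form over ℚ; the rational canonical form exists over any field.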